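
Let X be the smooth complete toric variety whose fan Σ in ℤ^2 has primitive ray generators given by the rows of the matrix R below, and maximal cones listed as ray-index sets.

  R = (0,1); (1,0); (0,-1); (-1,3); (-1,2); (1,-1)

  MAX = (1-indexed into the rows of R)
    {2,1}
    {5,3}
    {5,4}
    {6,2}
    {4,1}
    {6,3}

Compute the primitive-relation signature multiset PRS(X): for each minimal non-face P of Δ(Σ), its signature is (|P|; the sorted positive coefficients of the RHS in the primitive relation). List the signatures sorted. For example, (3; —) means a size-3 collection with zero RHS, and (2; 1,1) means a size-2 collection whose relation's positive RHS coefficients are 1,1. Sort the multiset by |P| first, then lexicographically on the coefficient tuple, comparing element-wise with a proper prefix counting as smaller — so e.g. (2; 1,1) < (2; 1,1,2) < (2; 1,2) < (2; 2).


Primitive collections (9):

  P={1,3}:  v_{1} + v_{3} = 0 ; sig = (2; —)
  P={1,5}:  v_{1} + v_{5} = v_{4} ; sig = (2; 1)
  P={1,6}:  v_{1} + v_{6} = v_{2} ; sig = (2; 1)
  P={2,3}:  v_{2} + v_{3} = v_{6} ; sig = (2; 1)
  P={3,4}:  v_{3} + v_{4} = v_{5} ; sig = (2; 1)
  P={5,6}:  v_{5} + v_{6} = v_{1} ; sig = (2; 1)
  P={2,5}:  v_{2} + v_{5} = 2·v_{1} ; sig = (2; 2)
  P={4,6}:  v_{4} + v_{6} = 2·v_{1} ; sig = (2; 2)
  P={2,4}:  v_{2} + v_{4} = 3·v_{1} ; sig = (2; 3)

Sorted signature multiset PRS(X):
    |P|=2: 9 collections, coeffs (), (1), (1), (1), (1), (1), (2), (2), (3)


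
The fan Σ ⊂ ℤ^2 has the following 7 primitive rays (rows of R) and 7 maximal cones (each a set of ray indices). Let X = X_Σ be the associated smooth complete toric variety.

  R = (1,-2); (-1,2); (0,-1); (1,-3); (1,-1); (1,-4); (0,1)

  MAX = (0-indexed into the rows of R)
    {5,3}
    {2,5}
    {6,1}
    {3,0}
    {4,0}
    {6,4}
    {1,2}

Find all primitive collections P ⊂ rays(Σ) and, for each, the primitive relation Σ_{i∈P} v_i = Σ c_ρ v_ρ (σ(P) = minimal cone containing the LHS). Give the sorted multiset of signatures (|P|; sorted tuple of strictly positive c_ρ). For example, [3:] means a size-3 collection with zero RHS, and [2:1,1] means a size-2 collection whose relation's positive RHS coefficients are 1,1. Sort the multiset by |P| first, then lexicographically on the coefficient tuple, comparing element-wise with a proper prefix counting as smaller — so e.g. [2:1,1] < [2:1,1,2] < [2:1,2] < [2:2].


Primitive collections (14):

  P = {0,1}:  v_{0} + v_{1} = 0 ; sig = [2:]
  P = {2,6}:  v_{2} + v_{6} = 0 ; sig = [2:]
  P = {0,2}:  v_{0} + v_{2} = v_{3} ; sig = [2:1]
  P = {0,6}:  v_{0} + v_{6} = v_{4} ; sig = [2:1]
  P = {1,3}:  v_{1} + v_{3} = v_{2} ; sig = [2:1]
  P = {1,4}:  v_{1} + v_{4} = v_{6} ; sig = [2:1]
  P = {2,3}:  v_{2} + v_{3} = v_{5} ; sig = [2:1]
  P = {2,4}:  v_{2} + v_{4} = v_{0} ; sig = [2:1]
  P = {3,6}:  v_{3} + v_{6} = v_{0} ; sig = [2:1]
  P = {5,6}:  v_{5} + v_{6} = v_{3} ; sig = [2:1]
  P = {4,5}:  v_{4} + v_{5} = v_{0} + v_{3} ; sig = [2:1,1]
  P = {0,5}:  v_{0} + v_{5} = 2·v_{3} ; sig = [2:2]
  P = {1,5}:  v_{1} + v_{5} = 2·v_{2} ; sig = [2:2]
  P = {3,4}:  v_{3} + v_{4} = 2·v_{0} ; sig = [2:2]

Hence PRS(X_Σ) =
    |P|=2: 14 collections, coeffs (), (), (1), (1), (1), (1), (1), (1), (1), (1), (1,1), (2), (2), (2)


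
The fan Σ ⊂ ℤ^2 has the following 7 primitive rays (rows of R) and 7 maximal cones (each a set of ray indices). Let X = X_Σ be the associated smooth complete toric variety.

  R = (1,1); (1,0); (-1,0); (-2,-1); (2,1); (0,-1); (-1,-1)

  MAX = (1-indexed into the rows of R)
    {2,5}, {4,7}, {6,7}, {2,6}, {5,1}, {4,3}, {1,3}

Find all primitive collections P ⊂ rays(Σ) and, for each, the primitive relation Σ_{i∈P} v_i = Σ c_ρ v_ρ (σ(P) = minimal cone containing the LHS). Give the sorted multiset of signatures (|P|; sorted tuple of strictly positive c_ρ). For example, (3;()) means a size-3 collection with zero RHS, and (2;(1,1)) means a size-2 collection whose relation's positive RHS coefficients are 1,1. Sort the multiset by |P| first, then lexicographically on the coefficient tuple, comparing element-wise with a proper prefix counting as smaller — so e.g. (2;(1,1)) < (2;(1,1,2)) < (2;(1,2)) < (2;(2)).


Δ(Σ) — 7 vertices, 14 min non-faces:

  {1,7}:  v_{1} + v_{7} = 0  →  sig = (2;())
  {2,3}:  v_{2} + v_{3} = 0  →  sig = (2;())
  {4,5}:  v_{4} + v_{5} = 0  →  sig = (2;())
  {1,2}:  v_{1} + v_{2} = v_{5}  →  sig = (2;(1))
  {1,4}:  v_{1} + v_{4} = v_{3}  →  sig = (2;(1))
  {1,6}:  v_{1} + v_{6} = v_{2}  →  sig = (2;(1))
  {2,4}:  v_{2} + v_{4} = v_{7}  →  sig = (2;(1))
  {2,7}:  v_{2} + v_{7} = v_{6}  →  sig = (2;(1))
  {3,5}:  v_{3} + v_{5} = v_{1}  →  sig = (2;(1))
  {3,6}:  v_{3} + v_{6} = v_{7}  →  sig = (2;(1))
  {3,7}:  v_{3} + v_{7} = v_{4}  →  sig = (2;(1))
  {5,7}:  v_{5} + v_{7} = v_{2}  →  sig = (2;(1))
  {4,6}:  v_{4} + v_{6} = 2·v_{7}  →  sig = (2;(2))
  {5,6}:  v_{5} + v_{6} = 2·v_{2}  →  sig = (2;(2))

so the primitive-relation signature multiset is
    (2;())
    (2;())
    (2;())
    (2;(1))
    (2;(1))
    (2;(1))
    (2;(1))
    (2;(1))
    (2;(1))
    (2;(1))
    (2;(1))
    (2;(1))
    (2;(2))
    (2;(2))


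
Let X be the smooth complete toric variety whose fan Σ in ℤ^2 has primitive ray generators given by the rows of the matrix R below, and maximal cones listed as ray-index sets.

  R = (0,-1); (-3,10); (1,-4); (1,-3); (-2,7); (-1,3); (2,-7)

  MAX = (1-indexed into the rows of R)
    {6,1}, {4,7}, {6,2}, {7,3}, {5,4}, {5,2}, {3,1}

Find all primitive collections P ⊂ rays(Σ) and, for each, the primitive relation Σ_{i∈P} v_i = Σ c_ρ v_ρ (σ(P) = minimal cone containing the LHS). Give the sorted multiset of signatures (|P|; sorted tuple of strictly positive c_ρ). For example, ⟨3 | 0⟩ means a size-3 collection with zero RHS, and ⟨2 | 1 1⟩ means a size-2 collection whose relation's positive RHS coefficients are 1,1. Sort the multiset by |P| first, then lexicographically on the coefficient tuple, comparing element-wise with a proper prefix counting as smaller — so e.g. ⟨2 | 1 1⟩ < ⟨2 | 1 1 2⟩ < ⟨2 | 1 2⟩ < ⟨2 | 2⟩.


Minimal non-faces — 14 found among 7 rays, 7 max cones:

  • {4,6}:  v_{4} + v_{6} = 0  so sig = ⟨2 | 0⟩
  • {5,7}:  v_{5} + v_{7} = 0  so sig = ⟨2 | 0⟩
  • {1,4}:  v_{1} + v_{4} = v_{3}  so sig = ⟨2 | 1⟩
  • {2,4}:  v_{2} + v_{4} = v_{5}  so sig = ⟨2 | 1⟩
  • {2,7}:  v_{2} + v_{7} = v_{6}  so sig = ⟨2 | 1⟩
  • {3,4}:  v_{3} + v_{4} = v_{7}  so sig = ⟨2 | 1⟩
  • {3,5}:  v_{3} + v_{5} = v_{6}  so sig = ⟨2 | 1⟩
  • {3,6}:  v_{3} + v_{6} = v_{1}  so sig = ⟨2 | 1⟩
  • {5,6}:  v_{5} + v_{6} = v_{2}  so sig = ⟨2 | 1⟩
  • {6,7}:  v_{6} + v_{7} = v_{3}  so sig = ⟨2 | 1⟩
  • {1,5}:  v_{1} + v_{5} = 2·v_{6}  so sig = ⟨2 | 2⟩
  • {1,7}:  v_{1} + v_{7} = 2·v_{3}  so sig = ⟨2 | 2⟩
  • {2,3}:  v_{2} + v_{3} = 2·v_{6}  so sig = ⟨2 | 2⟩
  • {1,2}:  v_{1} + v_{2} = 3·v_{6}  so sig = ⟨2 | 3⟩

Signatures (|P|; sorted positive RHS coefficients), sorted:
[⟨2 | 0⟩, ⟨2 | 0⟩, ⟨2 | 1⟩, ⟨2 | 1⟩, ⟨2 | 1⟩, ⟨2 | 1⟩, ⟨2 | 1⟩, ⟨2 | 1⟩, ⟨2 | 1⟩, ⟨2 | 1⟩, ⟨2 | 2⟩, ⟨2 | 2⟩, ⟨2 | 2⟩, ⟨2 | 3⟩]


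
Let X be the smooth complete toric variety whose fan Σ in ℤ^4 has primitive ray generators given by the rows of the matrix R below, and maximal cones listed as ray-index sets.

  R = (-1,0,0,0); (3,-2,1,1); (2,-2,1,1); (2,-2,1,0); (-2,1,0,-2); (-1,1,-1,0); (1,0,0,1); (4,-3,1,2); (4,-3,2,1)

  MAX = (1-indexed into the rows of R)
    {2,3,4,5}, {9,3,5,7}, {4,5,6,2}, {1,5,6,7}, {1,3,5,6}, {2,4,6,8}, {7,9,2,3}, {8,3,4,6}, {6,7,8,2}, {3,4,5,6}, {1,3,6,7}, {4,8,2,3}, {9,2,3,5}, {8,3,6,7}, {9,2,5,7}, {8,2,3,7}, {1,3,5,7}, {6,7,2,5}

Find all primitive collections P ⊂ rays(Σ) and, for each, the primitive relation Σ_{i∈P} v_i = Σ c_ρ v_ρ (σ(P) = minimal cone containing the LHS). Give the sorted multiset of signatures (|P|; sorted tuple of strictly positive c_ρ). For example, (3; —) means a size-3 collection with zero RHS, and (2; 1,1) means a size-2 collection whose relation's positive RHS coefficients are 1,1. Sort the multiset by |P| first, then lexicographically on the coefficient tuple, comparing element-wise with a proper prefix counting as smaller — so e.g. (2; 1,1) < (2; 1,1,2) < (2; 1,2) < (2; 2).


Δ(Σ) — 9 vertices, 12 min non-faces:

  • {1,2}:  v_{1} + v_{2} = v_{3}  so sig = (2; 1)
  • {4,7}:  v_{4} + v_{7} = v_{2}  so sig = (2; 1)
  • {5,8}:  v_{5} + v_{8} = v_{4}  so sig = (2; 1)
  • {6,9}:  v_{6} + v_{9} = v_{2}  so sig = (2; 1)
  • {1,4}:  v_{1} + v_{4} = 2·v_{3} + v_{5} + v_{6}  so sig = (2; 1,1,2)
  • {1,9}:  v_{1} + v_{9} = 2·v_{3} + v_{5} + v_{7}  so sig = (2; 1,1,2)
  • {4,9}:  v_{4} + v_{9} = 2·v_{2} + v_{3} + v_{5}  so sig = (2; 1,1,2)
  • {1,8}:  v_{1} + v_{8} = 2·v_{3} + v_{6}  so sig = (2; 1,2)
  • {8,9}:  v_{8} + v_{9} = 2·v_{2} + v_{3}  so sig = (2; 1,2)
  • {2,3,6}:  v_{2} + v_{3} + v_{6} = v_{8}  so sig = (3; 1)
  • {3,5,6,7}:  v_{3} + v_{5} + v_{6} + v_{7} = 0  so sig = (4; —)
  • {2,3,5,7}:  v_{2} + v_{3} + v_{5} + v_{7} = v_{9}  so sig = (4; 1)

Signatures (|P|; sorted positive RHS coefficients), sorted:
{ (2; 1) ×4,  (2; 1,1,2) ×3,  (2; 1,2) ×2,  (3; 1),  (4; —),  (4; 1) }


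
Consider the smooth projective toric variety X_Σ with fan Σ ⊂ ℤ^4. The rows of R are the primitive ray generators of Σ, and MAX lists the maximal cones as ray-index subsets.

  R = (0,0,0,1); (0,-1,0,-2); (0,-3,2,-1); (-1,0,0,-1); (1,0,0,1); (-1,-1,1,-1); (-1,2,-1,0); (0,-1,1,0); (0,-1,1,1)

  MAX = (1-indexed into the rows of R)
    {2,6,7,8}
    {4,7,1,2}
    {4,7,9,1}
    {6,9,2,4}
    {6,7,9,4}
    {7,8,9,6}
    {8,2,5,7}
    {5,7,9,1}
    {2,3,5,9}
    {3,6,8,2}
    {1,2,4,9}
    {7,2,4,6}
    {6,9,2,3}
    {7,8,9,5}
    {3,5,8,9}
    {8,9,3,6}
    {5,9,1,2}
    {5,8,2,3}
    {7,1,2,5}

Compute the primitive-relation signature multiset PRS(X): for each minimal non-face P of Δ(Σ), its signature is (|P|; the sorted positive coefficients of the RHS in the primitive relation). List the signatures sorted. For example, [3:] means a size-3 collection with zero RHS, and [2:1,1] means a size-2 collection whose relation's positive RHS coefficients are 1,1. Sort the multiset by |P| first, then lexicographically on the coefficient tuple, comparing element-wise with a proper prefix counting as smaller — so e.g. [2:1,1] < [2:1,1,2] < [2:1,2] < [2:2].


Primitive collections (10):

  • {4,5}:  v_{4} + v_{5} = 0 ; sig = [2:]
  • {1,8}:  v_{1} + v_{8} = v_{9} ; sig = [2:1]
  • {3,7}:  v_{3} + v_{7} = v_{6} ; sig = [2:1]
  • {4,8}:  v_{4} + v_{8} = v_{6} ; sig = [2:1]
  • {5,6}:  v_{5} + v_{6} = v_{8} ; sig = [2:1]
  • {1,6}:  v_{1} + v_{6} = v_{4} + v_{9} ; sig = [2:1,1]
  • {3,4}:  v_{3} + v_{4} = v_{2} + v_{6} + v_{9} ; sig = [2:1,1,1]
  • {1,3}:  v_{1} + v_{3} = v_{2} + 2·v_{9} ; sig = [2:1,2]
  • {2,7,9}:  v_{2} + v_{7} + v_{9} = v_{4} ; sig = [3:1]
  • {2,8,9}:  v_{2} + v_{8} + v_{9} = v_{3} ; sig = [3:1]

so the primitive-relation signature multiset is
    [2:]
    [2:1]
    [2:1]
    [2:1]
    [2:1]
    [2:1,1]
    [2:1,1,1]
    [2:1,2]
    [3:1]
    [3:1]


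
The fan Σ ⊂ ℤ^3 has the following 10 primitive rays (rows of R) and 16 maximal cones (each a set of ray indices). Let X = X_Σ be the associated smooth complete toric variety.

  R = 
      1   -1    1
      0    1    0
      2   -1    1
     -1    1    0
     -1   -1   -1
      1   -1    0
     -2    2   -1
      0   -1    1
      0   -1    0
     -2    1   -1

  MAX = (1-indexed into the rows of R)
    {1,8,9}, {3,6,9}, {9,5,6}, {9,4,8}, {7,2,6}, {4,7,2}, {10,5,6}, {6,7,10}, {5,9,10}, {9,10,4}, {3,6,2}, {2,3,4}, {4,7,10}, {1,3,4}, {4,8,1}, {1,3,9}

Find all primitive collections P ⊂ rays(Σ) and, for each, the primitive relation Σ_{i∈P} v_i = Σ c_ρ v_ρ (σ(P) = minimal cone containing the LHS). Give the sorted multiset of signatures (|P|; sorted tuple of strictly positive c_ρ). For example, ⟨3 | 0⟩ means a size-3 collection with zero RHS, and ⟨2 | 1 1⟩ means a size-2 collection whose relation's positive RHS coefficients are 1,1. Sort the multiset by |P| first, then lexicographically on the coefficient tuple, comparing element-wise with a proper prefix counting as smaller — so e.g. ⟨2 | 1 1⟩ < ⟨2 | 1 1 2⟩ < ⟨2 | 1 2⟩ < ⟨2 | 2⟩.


The 24 primitive collections of Σ (r=10, n=3):

  P={2,9}:  v_{2} + v_{9} = 0 ; sig = ⟨2 | 0⟩
  P={3,10}:  v_{3} + v_{10} = 0 ; sig = ⟨2 | 0⟩
  P={4,6}:  v_{4} + v_{6} = 0 ; sig = ⟨2 | 0⟩
  P={1,7}:  v_{1} + v_{7} = v_{4} ; sig = ⟨2 | 1⟩
  P={2,10}:  v_{2} + v_{10} = v_{7} ; sig = ⟨2 | 1⟩
  P={3,7}:  v_{3} + v_{7} = v_{2} ; sig = ⟨2 | 1⟩
  P={7,9}:  v_{7} + v_{9} = v_{10} ; sig = ⟨2 | 1⟩
  P={1,2}:  v_{1} + v_{2} = v_{3} + v_{4} ; sig = ⟨2 | 1 1⟩
  P={1,6}:  v_{1} + v_{6} = v_{3} + v_{9} ; sig = ⟨2 | 1 1⟩
  P={1,10}:  v_{1} + v_{10} = v_{4} + v_{9} ; sig = ⟨2 | 1 1⟩
  P={2,5}:  v_{2} + v_{5} = v_{6} + v_{10} ; sig = ⟨2 | 1 1⟩
  P={2,8}:  v_{2} + v_{8} = v_{1} + v_{4} ; sig = ⟨2 | 1 1⟩
  P={3,5}:  v_{3} + v_{5} = v_{6} + v_{9} ; sig = ⟨2 | 1 1⟩
  P={4,5}:  v_{4} + v_{5} = v_{9} + v_{10} ; sig = ⟨2 | 1 1⟩
  P={6,8}:  v_{6} + v_{8} = v_{1} + v_{9} ; sig = ⟨2 | 1 1⟩
  P={5,7}:  v_{5} + v_{7} = v_{6} + 2·v_{10} ; sig = ⟨2 | 1 2⟩
  P={7,8}:  v_{7} + v_{8} = 2·v_{4} + v_{9} ; sig = ⟨2 | 1 2⟩
  P={5,8}:  v_{5} + v_{8} = v_{4} + 3·v_{9} ; sig = ⟨2 | 1 3⟩
  P={1,5}:  v_{1} + v_{5} = 2·v_{9} ; sig = ⟨2 | 2⟩
  P={3,8}:  v_{3} + v_{8} = 2·v_{1} ; sig = ⟨2 | 2⟩
  P={8,10}:  v_{8} + v_{10} = 2·v_{4} + 2·v_{9} ; sig = ⟨2 | 2 2⟩
  P={1,4,9}:  v_{1} + v_{4} + v_{9} = v_{8} ; sig = ⟨3 | 1⟩
  P={3,4,9}:  v_{3} + v_{4} + v_{9} = v_{1} ; sig = ⟨3 | 1⟩
  P={6,9,10}:  v_{6} + v_{9} + v_{10} = v_{5} ; sig = ⟨3 | 1⟩

Hence PRS(X_Σ) =
{ ⟨2 | 0⟩ ×3,  ⟨2 | 1⟩ ×4,  ⟨2 | 1 1⟩ ×8,  ⟨2 | 1 2⟩ ×2,  ⟨2 | 1 3⟩,  ⟨2 | 2⟩ ×2,  ⟨2 | 2 2⟩,  ⟨3 | 1⟩ ×3 }


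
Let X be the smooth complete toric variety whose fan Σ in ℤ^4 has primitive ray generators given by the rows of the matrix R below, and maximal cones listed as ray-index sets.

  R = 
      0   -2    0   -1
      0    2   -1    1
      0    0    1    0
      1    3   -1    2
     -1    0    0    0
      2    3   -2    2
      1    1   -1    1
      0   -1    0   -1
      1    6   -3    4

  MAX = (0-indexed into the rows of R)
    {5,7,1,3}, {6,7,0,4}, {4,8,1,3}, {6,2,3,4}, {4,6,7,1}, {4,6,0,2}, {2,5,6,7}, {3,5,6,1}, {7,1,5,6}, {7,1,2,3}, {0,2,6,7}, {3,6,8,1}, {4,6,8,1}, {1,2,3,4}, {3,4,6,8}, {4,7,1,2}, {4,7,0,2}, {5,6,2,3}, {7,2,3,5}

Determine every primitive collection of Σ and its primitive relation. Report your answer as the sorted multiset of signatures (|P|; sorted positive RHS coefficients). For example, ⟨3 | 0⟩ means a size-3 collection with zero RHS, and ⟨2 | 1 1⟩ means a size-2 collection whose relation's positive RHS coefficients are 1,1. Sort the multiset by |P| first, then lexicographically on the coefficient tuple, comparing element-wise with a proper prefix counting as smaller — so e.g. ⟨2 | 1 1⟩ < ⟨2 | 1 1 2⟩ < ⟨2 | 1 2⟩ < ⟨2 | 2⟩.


Primitive collections (14):

  P={0,3}:  v_{0} + v_{3} = v_{6}  →  sig = ⟨2 | 1⟩
  P={4,5}:  v_{4} + v_{5} = v_{1} + v_{6}  →  sig = ⟨2 | 1 1⟩
  P={0,1}:  v_{0} + v_{1} = v_{4} + v_{6} + v_{7}  →  sig = ⟨2 | 1 1 1⟩
  P={0,8}:  v_{0} + v_{8} = v_{1} + v_{4} + 2·v_{6}  →  sig = ⟨2 | 1 1 2⟩
  P={0,5}:  v_{0} + v_{5} = 2·v_{6} + v_{7}  →  sig = ⟨2 | 1 2⟩
  P={2,8}:  v_{2} + v_{8} = 2·v_{3} + v_{4}  →  sig = ⟨2 | 1 2⟩
  P={7,8}:  v_{7} + v_{8} = 2·v_{1} + v_{6}  →  sig = ⟨2 | 1 2⟩
  P={5,8}:  v_{5} + v_{8} = 2·v_{1} + v_{3} + 2·v_{6}  →  sig = ⟨2 | 1 2 2⟩
  P={1,2,6}:  v_{1} + v_{2} + v_{6} = v_{3}  →  sig = ⟨3 | 1⟩
  P={3,4,7}:  v_{3} + v_{4} + v_{7} = v_{1}  →  sig = ⟨3 | 1⟩
  P={3,6,7}:  v_{3} + v_{6} + v_{7} = v_{5}  →  sig = ⟨3 | 1⟩
  P={1,2,5}:  v_{1} + v_{2} + v_{5} = 2·v_{3} + v_{7}  →  sig = ⟨3 | 1 2⟩
  P={2,4,6,7}:  v_{2} + v_{4} + v_{6} + v_{7} = 0  →  sig = ⟨4 | 0⟩
  P={1,3,4,6}:  v_{1} + v_{3} + v_{4} + v_{6} = v_{8}  →  sig = ⟨4 | 1⟩

Sorted signature multiset PRS(X):
    ⟨2 | 1⟩
    ⟨2 | 1 1⟩
    ⟨2 | 1 1 1⟩
    ⟨2 | 1 1 2⟩
    ⟨2 | 1 2⟩
    ⟨2 | 1 2⟩
    ⟨2 | 1 2⟩
    ⟨2 | 1 2 2⟩
    ⟨3 | 1⟩
    ⟨3 | 1⟩
    ⟨3 | 1⟩
    ⟨3 | 1 2⟩
    ⟨4 | 0⟩
    ⟨4 | 1⟩


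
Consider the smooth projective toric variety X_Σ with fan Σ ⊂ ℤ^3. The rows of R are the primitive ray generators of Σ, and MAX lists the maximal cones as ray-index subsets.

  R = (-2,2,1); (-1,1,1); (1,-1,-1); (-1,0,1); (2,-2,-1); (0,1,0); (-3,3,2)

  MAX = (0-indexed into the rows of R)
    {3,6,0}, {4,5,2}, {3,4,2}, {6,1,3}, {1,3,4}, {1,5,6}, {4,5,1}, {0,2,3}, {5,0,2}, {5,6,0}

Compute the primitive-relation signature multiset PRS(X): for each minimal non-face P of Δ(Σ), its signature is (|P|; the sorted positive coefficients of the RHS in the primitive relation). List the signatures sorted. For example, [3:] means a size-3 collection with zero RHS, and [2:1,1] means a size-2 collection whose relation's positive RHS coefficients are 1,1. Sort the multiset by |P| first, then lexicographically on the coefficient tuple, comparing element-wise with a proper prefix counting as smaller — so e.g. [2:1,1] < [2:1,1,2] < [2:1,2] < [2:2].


|primitive collections| = 6. Relations:

  {0,4}:  v_{0} + v_{4} = 0  →  sig = [2:]
  {1,2}:  v_{1} + v_{2} = 0  →  sig = [2:]
  {0,1}:  v_{0} + v_{1} = v_{6}  →  sig = [2:1]
  {2,6}:  v_{2} + v_{6} = v_{0}  →  sig = [2:1]
  {3,5}:  v_{3} + v_{5} = v_{1}  →  sig = [2:1]
  {4,6}:  v_{4} + v_{6} = v_{1}  →  sig = [2:1]

Hence PRS(X_Σ) =
{ [2:] ×2,  [2:1] ×4 }


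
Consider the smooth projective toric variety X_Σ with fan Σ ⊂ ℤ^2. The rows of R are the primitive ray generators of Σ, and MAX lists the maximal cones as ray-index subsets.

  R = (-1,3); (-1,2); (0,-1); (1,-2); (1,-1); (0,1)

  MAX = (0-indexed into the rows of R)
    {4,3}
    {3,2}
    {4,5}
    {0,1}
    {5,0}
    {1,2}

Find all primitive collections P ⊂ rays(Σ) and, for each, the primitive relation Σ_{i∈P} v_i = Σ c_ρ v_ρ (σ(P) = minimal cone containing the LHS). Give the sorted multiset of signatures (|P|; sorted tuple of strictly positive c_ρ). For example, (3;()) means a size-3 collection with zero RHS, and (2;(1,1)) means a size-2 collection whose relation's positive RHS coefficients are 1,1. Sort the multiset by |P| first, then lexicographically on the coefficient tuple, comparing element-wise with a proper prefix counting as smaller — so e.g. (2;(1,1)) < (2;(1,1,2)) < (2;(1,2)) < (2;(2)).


|primitive collections| = 9. Relations:

  P = {1,3}:  v_{1} + v_{3} = 0  so sig = (2;())
  P = {2,5}:  v_{2} + v_{5} = 0  so sig = (2;())
  P = {0,2}:  v_{0} + v_{2} = v_{1}  so sig = (2;(1))
  P = {0,3}:  v_{0} + v_{3} = v_{5}  so sig = (2;(1))
  P = {1,4}:  v_{1} + v_{4} = v_{5}  so sig = (2;(1))
  P = {1,5}:  v_{1} + v_{5} = v_{0}  so sig = (2;(1))
  P = {2,4}:  v_{2} + v_{4} = v_{3}  so sig = (2;(1))
  P = {3,5}:  v_{3} + v_{5} = v_{4}  so sig = (2;(1))
  P = {0,4}:  v_{0} + v_{4} = 2·v_{5}  so sig = (2;(2))

so the primitive-relation signature multiset is
    |P|=2: 9 collections, coeffs (), (), (1), (1), (1), (1), (1), (1), (2)


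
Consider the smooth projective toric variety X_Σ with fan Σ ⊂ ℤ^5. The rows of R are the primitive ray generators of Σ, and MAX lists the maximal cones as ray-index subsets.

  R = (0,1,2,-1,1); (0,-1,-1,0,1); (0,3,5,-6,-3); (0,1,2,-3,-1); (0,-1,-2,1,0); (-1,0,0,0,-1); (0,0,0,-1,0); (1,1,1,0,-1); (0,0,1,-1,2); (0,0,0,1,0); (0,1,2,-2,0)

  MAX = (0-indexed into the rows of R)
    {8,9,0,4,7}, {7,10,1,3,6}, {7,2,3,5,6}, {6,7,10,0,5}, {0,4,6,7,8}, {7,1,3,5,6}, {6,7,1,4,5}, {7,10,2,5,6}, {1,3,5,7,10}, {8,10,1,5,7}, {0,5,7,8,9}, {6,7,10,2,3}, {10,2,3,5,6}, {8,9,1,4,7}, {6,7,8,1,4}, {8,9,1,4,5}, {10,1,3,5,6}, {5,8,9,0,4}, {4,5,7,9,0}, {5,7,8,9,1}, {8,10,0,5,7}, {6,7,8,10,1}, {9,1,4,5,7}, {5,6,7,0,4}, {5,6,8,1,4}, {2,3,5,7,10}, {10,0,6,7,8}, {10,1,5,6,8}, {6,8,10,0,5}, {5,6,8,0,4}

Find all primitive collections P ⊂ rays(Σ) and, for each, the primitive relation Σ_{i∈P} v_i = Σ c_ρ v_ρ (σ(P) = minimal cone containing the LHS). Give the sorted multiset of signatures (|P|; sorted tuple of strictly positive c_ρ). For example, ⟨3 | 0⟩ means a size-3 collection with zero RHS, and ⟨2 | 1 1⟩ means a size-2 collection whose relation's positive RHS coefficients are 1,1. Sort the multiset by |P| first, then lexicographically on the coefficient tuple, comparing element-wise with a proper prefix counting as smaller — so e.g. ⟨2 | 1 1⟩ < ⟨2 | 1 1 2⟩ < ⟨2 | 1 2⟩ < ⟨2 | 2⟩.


|primitive collections| = 17. Relations:

  • {6,9}:  v_{6} + v_{9} = 0 ; sig = ⟨2 | 0⟩
  • {0,1}:  v_{0} + v_{1} = v_{8} ; sig = ⟨2 | 1⟩
  • {4,10}:  v_{4} + v_{10} = v_{6} ; sig = ⟨2 | 1⟩
  • {9,10}:  v_{9} + v_{10} = v_{5} + v_{7} + v_{8} ; sig = ⟨2 | 1 1 1⟩
  • {2,9}:  v_{2} + v_{9} = v_{3} + v_{5} + v_{7} + v_{10} ; sig = ⟨2 | 1 1 1 1⟩
  • {3,9}:  v_{3} + v_{9} = v_{1} + v_{5} + v_{7} + v_{10} ; sig = ⟨2 | 1 1 1 1⟩
  • {2,4}:  v_{2} + v_{4} = v_{3} + v_{5} + 2·v_{6} + v_{7} ; sig = ⟨2 | 1 1 1 2⟩
  • {3,4}:  v_{3} + v_{4} = v_{1} + v_{5} + 2·v_{6} + v_{7} ; sig = ⟨2 | 1 1 1 2⟩
  • {0,2}:  v_{0} + v_{2} = v_{5} + v_{6} + v_{7} + 3·v_{10} ; sig = ⟨2 | 1 1 1 3⟩
  • {2,8}:  v_{2} + v_{8} = v_{3} + 2·v_{10} ; sig = ⟨2 | 1 2⟩
  • {3,8}:  v_{3} + v_{8} = v_{1} + 2·v_{10} ; sig = ⟨2 | 1 2⟩
  • {0,3}:  v_{0} + v_{3} = 2·v_{10} ; sig = ⟨2 | 2⟩
  • {1,2}:  v_{1} + v_{2} = 2·v_{3} ; sig = ⟨2 | 2⟩
  • {4,5,7,8}:  v_{4} + v_{5} + v_{7} + v_{8} = 0 ; sig = ⟨4 | 0⟩
  • {5,6,7,8}:  v_{5} + v_{6} + v_{7} + v_{8} = v_{10} ; sig = ⟨4 | 1⟩
  • {1,5,6,7,10}:  v_{1} + v_{5} + v_{6} + v_{7} + v_{10} = v_{3} ; sig = ⟨5 | 1⟩
  • {3,5,6,7,10}:  v_{3} + v_{5} + v_{6} + v_{7} + v_{10} = v_{2} ; sig = ⟨5 | 1⟩

Signatures (|P|; sorted positive RHS coefficients), sorted:
    |P|=2: 13 collections, coeffs (), (1), (1), (1,1,1), (1,1,1,1), (1,1,1,1), (1,1,1,2), (1,1,1,2), (1,1,1,3), (1,2), (1,2), (2), (2)
    |P|=4: 2 collections, coeffs (), (1)
    |P|=5: 2 collections, coeffs (1), (1)


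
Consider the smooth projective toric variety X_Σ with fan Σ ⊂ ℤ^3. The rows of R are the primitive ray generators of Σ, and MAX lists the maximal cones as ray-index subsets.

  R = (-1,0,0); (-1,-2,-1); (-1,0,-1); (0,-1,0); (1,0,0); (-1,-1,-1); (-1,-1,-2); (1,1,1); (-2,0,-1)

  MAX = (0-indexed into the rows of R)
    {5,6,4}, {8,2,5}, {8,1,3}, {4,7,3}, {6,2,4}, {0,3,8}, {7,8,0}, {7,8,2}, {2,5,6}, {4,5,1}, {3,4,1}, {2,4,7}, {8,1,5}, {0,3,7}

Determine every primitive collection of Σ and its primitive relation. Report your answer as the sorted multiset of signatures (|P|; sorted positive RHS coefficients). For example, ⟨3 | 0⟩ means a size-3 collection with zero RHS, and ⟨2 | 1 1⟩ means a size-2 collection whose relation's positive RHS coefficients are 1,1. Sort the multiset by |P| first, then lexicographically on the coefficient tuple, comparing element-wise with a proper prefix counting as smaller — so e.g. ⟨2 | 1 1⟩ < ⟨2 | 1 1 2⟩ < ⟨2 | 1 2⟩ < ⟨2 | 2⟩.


The 17 primitive collections of Σ (r=9, n=3):

  P={0,4}:  v_{0} + v_{4} = 0  →  sig = ⟨2 | 0⟩
  P={5,7}:  v_{5} + v_{7} = 0  →  sig = ⟨2 | 0⟩
  P={0,2}:  v_{0} + v_{2} = v_{8}  →  sig = ⟨2 | 1⟩
  P={1,7}:  v_{1} + v_{7} = v_{3}  →  sig = ⟨2 | 1⟩
  P={2,3}:  v_{2} + v_{3} = v_{5}  →  sig = ⟨2 | 1⟩
  P={3,5}:  v_{3} + v_{5} = v_{1}  →  sig = ⟨2 | 1⟩
  P={4,8}:  v_{4} + v_{8} = v_{2}  →  sig = ⟨2 | 1⟩
  P={0,5}:  v_{0} + v_{5} = v_{3} + v_{8}  →  sig = ⟨2 | 1 1⟩
  P={0,6}:  v_{0} + v_{6} = v_{2} + v_{5}  →  sig = ⟨2 | 1 1⟩
  P={6,7}:  v_{6} + v_{7} = v_{2} + v_{4}  →  sig = ⟨2 | 1 1⟩
  P={0,1}:  v_{0} + v_{1} = 2·v_{3} + v_{8}  →  sig = ⟨2 | 1 2⟩
  P={3,6}:  v_{3} + v_{6} = v_{4} + 2·v_{5}  →  sig = ⟨2 | 1 2⟩
  P={6,8}:  v_{6} + v_{8} = 2·v_{2} + v_{5}  →  sig = ⟨2 | 1 2⟩
  P={1,6}:  v_{1} + v_{6} = v_{4} + 3·v_{5}  →  sig = ⟨2 | 1 3⟩
  P={1,2}:  v_{1} + v_{2} = 2·v_{5}  →  sig = ⟨2 | 2⟩
  P={2,4,5}:  v_{2} + v_{4} + v_{5} = v_{6}  →  sig = ⟨3 | 1⟩
  P={3,7,8}:  v_{3} + v_{7} + v_{8} = v_{0}  →  sig = ⟨3 | 1⟩

Sorted signature multiset PRS(X):
    |P|=2: 15 collections, coeffs (), (), (1), (1), (1), (1), (1), (1,1), (1,1), (1,1), (1,2), (1,2), (1,2), (1,3), (2)
    |P|=3: 2 collections, coeffs (1), (1)


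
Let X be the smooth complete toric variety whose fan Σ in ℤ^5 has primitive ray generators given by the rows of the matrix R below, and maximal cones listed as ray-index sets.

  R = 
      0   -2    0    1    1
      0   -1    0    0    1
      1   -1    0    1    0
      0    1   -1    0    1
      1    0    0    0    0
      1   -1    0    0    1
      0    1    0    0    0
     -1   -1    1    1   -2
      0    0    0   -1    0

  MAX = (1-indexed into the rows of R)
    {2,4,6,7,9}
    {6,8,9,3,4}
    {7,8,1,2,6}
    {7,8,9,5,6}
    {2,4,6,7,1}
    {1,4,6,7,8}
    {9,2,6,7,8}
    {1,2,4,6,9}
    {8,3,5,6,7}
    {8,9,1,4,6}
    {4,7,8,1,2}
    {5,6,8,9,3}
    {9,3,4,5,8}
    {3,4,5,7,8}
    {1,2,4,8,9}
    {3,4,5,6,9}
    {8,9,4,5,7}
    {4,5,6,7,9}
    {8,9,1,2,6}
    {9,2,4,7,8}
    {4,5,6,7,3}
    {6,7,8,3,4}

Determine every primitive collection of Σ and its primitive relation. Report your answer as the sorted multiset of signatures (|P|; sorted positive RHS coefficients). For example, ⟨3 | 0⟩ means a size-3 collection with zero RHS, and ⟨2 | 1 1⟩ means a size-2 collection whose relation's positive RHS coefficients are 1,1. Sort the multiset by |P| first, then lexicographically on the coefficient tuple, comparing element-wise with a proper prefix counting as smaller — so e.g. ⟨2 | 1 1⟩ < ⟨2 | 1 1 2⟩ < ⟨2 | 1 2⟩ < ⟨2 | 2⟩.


9 minimal non-faces of Δ(Σ) (on 9 rays):

  {2,5}:  v_{2} + v_{5} = v_{6}  so sig = ⟨2 | 1⟩
  {1,5}:  v_{1} + v_{5} = v_{4} + 2·v_{6} + v_{8}  so sig = ⟨2 | 1 1 2⟩
  {2,3}:  v_{2} + v_{3} = v_{4} + 2·v_{6} + v_{8}  so sig = ⟨2 | 1 1 2⟩
  {1,3}:  v_{1} + v_{3} = 2·v_{4} + 3·v_{6} + 2·v_{8}  so sig = ⟨2 | 2 2 3⟩
  {1,7,9}:  v_{1} + v_{7} + v_{9} = v_{2}  so sig = ⟨3 | 1⟩
  {3,7,9}:  v_{3} + v_{7} + v_{9} = v_{5}  so sig = ⟨3 | 1⟩
  {2,4,6,8}:  v_{2} + v_{4} + v_{6} + v_{8} = v_{1}  so sig = ⟨4 | 1⟩
  {4,5,6,8}:  v_{4} + v_{5} + v_{6} + v_{8} = v_{3}  so sig = ⟨4 | 1⟩
  {4,6,7,8,9}:  v_{4} + v_{6} + v_{7} + v_{8} + v_{9} = 0  so sig = ⟨5 | 0⟩

so the primitive-relation signature multiset is
[⟨2 | 1⟩, ⟨2 | 1 1 2⟩, ⟨2 | 1 1 2⟩, ⟨2 | 2 2 3⟩, ⟨3 | 1⟩, ⟨3 | 1⟩, ⟨4 | 1⟩, ⟨4 | 1⟩, ⟨5 | 0⟩]


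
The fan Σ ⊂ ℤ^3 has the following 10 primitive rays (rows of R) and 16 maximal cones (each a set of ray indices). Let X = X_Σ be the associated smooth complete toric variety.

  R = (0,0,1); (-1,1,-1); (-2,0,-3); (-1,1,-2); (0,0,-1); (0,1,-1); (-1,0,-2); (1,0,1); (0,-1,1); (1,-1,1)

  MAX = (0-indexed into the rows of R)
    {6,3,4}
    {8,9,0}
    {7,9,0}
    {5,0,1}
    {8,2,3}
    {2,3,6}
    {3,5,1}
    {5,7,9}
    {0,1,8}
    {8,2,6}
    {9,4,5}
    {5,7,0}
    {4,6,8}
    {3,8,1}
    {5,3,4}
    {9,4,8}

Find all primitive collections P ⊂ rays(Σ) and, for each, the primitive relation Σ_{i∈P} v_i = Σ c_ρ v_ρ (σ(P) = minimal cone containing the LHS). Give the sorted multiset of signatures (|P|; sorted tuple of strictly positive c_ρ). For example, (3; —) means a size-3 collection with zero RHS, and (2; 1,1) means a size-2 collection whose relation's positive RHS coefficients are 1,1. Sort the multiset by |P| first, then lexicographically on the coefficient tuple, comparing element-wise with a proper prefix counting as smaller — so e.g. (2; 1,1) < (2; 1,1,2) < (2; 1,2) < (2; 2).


24 collections generate NE(X_Σ); each relation:

  P = {0,4}:  v_{0} + v_{4} = 0  ⟹  sig = (2; —)
  P = {1,9}:  v_{1} + v_{9} = 0  ⟹  sig = (2; —)
  P = {5,8}:  v_{5} + v_{8} = 0  ⟹  sig = (2; —)
  P = {0,3}:  v_{0} + v_{3} = v_{1}  ⟹  sig = (2; 1)
  P = {1,4}:  v_{1} + v_{4} = v_{3}  ⟹  sig = (2; 1)
  P = {2,7}:  v_{2} + v_{7} = v_{6}  ⟹  sig = (2; 1)
  P = {3,7}:  v_{3} + v_{7} = v_{5}  ⟹  sig = (2; 1)
  P = {3,9}:  v_{3} + v_{9} = v_{4}  ⟹  sig = (2; 1)
  P = {6,7}:  v_{6} + v_{7} = v_{4}  ⟹  sig = (2; 1)
  P = {0,6}:  v_{0} + v_{6} = v_{3} + v_{8}  ⟹  sig = (2; 1,1)
  P = {1,7}:  v_{1} + v_{7} = v_{0} + v_{5}  ⟹  sig = (2; 1,1)
  P = {2,5}:  v_{2} + v_{5} = v_{3} + v_{6}  ⟹  sig = (2; 1,1)
  P = {4,7}:  v_{4} + v_{7} = v_{5} + v_{9}  ⟹  sig = (2; 1,1)
  P = {5,6}:  v_{5} + v_{6} = v_{3} + v_{4}  ⟹  sig = (2; 1,1)
  P = {7,8}:  v_{7} + v_{8} = v_{0} + v_{9}  ⟹  sig = (2; 1,1)
  P = {2,9}:  v_{2} + v_{9} = v_{4} + v_{6} + v_{8}  ⟹  sig = (2; 1,1,1)
  P = {1,6}:  v_{1} + v_{6} = 2·v_{3} + v_{8}  ⟹  sig = (2; 1,2)
  P = {6,9}:  v_{6} + v_{9} = 2·v_{4} + v_{8}  ⟹  sig = (2; 1,2)
  P = {2,4}:  v_{2} + v_{4} = 2·v_{6}  ⟹  sig = (2; 2)
  P = {0,2}:  v_{0} + v_{2} = 2·v_{3} + 2·v_{8}  ⟹  sig = (2; 2,2)
  P = {1,2}:  v_{1} + v_{2} = 3·v_{3} + 2·v_{8}  ⟹  sig = (2; 2,3)
  P = {0,5,9}:  v_{0} + v_{5} + v_{9} = v_{7}  ⟹  sig = (3; 1)
  P = {3,4,8}:  v_{3} + v_{4} + v_{8} = v_{6}  ⟹  sig = (3; 1)
  P = {3,6,8}:  v_{3} + v_{6} + v_{8} = v_{2}  ⟹  sig = (3; 1)

Sorted signature multiset PRS(X):
    |P|=2: 21 collections, coeffs (), (), (), (1), (1), (1), (1), (1), (1), (1,1), (1,1), (1,1), (1,1), (1,1), (1,1), (1,1,1), (1,2), (1,2), (2), (2,2), (2,3)
    |P|=3: 3 collections, coeffs (1), (1), (1)


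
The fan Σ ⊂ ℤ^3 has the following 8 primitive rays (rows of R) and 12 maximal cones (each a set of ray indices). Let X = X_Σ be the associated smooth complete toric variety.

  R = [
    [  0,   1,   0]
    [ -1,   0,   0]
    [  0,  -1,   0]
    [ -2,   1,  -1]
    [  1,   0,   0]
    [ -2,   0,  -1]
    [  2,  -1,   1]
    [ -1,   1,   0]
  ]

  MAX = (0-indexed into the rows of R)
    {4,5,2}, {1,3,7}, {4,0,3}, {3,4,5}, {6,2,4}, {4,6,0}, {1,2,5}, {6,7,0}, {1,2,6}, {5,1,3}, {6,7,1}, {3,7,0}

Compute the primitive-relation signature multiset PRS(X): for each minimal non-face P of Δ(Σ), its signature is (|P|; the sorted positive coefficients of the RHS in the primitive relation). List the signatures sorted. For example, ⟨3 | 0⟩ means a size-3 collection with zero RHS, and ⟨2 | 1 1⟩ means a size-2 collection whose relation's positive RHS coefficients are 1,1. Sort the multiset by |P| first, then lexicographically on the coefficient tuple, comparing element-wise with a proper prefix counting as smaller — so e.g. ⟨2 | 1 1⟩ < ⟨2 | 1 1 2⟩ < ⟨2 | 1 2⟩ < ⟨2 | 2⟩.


10 collections generate NE(X_Σ); each relation:

  P = {0,2}:  v_{0} + v_{2} = 0  so sig = ⟨2 | 0⟩
  P = {1,4}:  v_{1} + v_{4} = 0  so sig = ⟨2 | 0⟩
  P = {3,6}:  v_{3} + v_{6} = 0  so sig = ⟨2 | 0⟩
  P = {0,1}:  v_{0} + v_{1} = v_{7}  so sig = ⟨2 | 1⟩
  P = {0,5}:  v_{0} + v_{5} = v_{3}  so sig = ⟨2 | 1⟩
  P = {2,3}:  v_{2} + v_{3} = v_{5}  so sig = ⟨2 | 1⟩
  P = {2,7}:  v_{2} + v_{7} = v_{1}  so sig = ⟨2 | 1⟩
  P = {4,7}:  v_{4} + v_{7} = v_{0}  so sig = ⟨2 | 1⟩
  P = {5,6}:  v_{5} + v_{6} = v_{2}  so sig = ⟨2 | 1⟩
  P = {5,7}:  v_{5} + v_{7} = v_{1} + v_{3}  so sig = ⟨2 | 1 1⟩

Hence PRS(X_Σ) =
{ ⟨2 | 0⟩ ×3,  ⟨2 | 1⟩ ×6,  ⟨2 | 1 1⟩ }


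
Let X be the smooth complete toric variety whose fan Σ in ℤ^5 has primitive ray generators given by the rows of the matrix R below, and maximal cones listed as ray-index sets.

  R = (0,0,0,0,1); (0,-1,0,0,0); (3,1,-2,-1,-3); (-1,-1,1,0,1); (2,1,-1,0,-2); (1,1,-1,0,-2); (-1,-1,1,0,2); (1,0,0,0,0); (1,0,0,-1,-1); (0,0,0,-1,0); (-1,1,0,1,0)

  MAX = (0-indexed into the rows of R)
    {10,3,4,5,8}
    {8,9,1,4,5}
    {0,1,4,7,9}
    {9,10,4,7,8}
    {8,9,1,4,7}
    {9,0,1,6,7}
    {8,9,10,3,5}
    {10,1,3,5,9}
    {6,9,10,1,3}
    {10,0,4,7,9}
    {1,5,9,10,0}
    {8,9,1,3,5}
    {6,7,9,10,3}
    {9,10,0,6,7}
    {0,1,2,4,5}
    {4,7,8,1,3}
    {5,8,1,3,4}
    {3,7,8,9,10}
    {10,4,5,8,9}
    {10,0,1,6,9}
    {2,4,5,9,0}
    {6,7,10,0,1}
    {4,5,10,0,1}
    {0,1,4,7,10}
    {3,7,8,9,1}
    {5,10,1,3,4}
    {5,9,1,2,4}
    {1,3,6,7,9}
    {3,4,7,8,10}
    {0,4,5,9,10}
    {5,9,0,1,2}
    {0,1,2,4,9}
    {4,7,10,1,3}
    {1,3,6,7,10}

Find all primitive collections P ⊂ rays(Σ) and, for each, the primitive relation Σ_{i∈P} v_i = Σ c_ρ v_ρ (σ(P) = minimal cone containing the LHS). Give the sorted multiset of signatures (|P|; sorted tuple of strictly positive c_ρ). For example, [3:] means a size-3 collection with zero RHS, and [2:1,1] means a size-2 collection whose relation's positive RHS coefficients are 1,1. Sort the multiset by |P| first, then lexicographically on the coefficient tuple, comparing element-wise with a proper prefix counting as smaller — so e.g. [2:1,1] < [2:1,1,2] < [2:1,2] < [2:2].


16 minimal non-faces of Δ(Σ) (on 11 rays):

  {5,6}:  v_{5} + v_{6} = 0  →  sig = [2:]
  {0,3}:  v_{0} + v_{3} = v_{6}  →  sig = [2:1]
  {4,6}:  v_{4} + v_{6} = v_{7}  →  sig = [2:1]
  {5,7}:  v_{5} + v_{7} = v_{4}  →  sig = [2:1]
  {0,8}:  v_{0} + v_{8} = v_{7} + v_{9}  →  sig = [2:1,1]
  {2,3}:  v_{2} + v_{3} = v_{1} + v_{4} + v_{9}  →  sig = [2:1,1,1]
  {6,8}:  v_{6} + v_{8} = v_{3} + v_{7} + v_{9}  →  sig = [2:1,1,1]
  {2,6}:  v_{2} + v_{6} = v_{0} + v_{1} + v_{4} + v_{9}  →  sig = [2:1,1,1,1]
  {2,7}:  v_{2} + v_{7} = v_{0} + v_{1} + 2·v_{4} + v_{9}  →  sig = [2:1,1,1,2]
  {2,10}:  v_{2} + v_{10} = v_{0} + 2·v_{5}  →  sig = [2:1,2]
  {2,8}:  v_{2} + v_{8} = v_{1} + 2·v_{4} + 2·v_{9}  →  sig = [2:1,2,2]
  {3,4,9}:  v_{3} + v_{4} + v_{9} = v_{8}  →  sig = [3:1]
  {1,8,10}:  v_{1} + v_{8} + v_{10} = v_{3} + v_{5}  →  sig = [3:1,1]
  {1,7,9,10}:  v_{1} + v_{7} + v_{9} + v_{10} = 0  →  sig = [4:]
  {1,4,9,10}:  v_{1} + v_{4} + v_{9} + v_{10} = v_{5}  →  sig = [4:1]
  {0,1,4,5,9}:  v_{0} + v_{1} + v_{4} + v_{5} + v_{9} = v_{2}  →  sig = [5:1]

Hence PRS(X_Σ) =
[[2:], [2:1], [2:1], [2:1], [2:1,1], [2:1,1,1], [2:1,1,1], [2:1,1,1,1], [2:1,1,1,2], [2:1,2], [2:1,2,2], [3:1], [3:1,1], [4:], [4:1], [5:1]]


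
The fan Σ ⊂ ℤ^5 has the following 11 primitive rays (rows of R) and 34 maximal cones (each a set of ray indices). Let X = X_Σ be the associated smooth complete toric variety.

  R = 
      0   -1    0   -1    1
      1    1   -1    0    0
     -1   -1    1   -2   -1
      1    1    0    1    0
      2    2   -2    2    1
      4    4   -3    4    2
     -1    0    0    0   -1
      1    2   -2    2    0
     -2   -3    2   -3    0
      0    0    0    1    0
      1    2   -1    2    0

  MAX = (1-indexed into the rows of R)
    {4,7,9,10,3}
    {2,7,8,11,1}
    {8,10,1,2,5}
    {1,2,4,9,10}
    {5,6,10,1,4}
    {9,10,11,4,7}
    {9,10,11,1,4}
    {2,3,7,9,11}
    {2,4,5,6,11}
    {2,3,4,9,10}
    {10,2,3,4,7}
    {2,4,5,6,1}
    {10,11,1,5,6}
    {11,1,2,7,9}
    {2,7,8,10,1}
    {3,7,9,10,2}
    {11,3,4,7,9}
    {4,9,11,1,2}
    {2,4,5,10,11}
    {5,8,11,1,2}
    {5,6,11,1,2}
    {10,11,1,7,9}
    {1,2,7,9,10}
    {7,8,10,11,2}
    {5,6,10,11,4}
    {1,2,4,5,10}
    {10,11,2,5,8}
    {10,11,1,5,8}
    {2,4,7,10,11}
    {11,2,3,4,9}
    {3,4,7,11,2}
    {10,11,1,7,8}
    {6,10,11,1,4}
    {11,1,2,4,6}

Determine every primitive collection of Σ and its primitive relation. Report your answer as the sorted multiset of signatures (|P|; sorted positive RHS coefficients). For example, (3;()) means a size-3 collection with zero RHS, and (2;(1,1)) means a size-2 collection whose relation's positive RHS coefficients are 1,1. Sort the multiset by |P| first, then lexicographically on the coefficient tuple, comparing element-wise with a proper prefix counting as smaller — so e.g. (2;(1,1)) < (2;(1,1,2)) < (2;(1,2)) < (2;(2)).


Primitive collections (18):

  • {3,5}:  v_{3} + v_{5} = v_{2} — sig = (2;(1))
  • {5,7}:  v_{5} + v_{7} = v_{8} — sig = (2;(1))
  • {5,9}:  v_{5} + v_{9} = v_{1} — sig = (2;(1))
  • {1,3}:  v_{1} + v_{3} = v_{2} + v_{9} — sig = (2;(1,1))
  • {3,8}:  v_{3} + v_{8} = v_{2} + v_{7} — sig = (2;(1,1))
  • {6,7}:  v_{6} + v_{7} = v_{5} + v_{11} — sig = (2;(1,1))
  • {8,9}:  v_{8} + v_{9} = v_{1} + v_{7} — sig = (2;(1,1))
  • {4,8}:  v_{4} + v_{8} = v_{2} + v_{10} + v_{11} — sig = (2;(1,1,1))
  • {3,6}:  v_{3} + v_{6} = v_{1} + v_{2} + v_{4} + v_{11} — sig = (2;(1,1,1,1))
  • {6,9}:  v_{6} + v_{9} = 2·v_{1} + v_{4} + v_{11} — sig = (2;(1,1,2))
  • {6,8}:  v_{6} + v_{8} = 2·v_{5} + v_{11} — sig = (2;(1,2))
  • {1,4,7}:  v_{1} + v_{4} + v_{7} = 0 — sig = (3;())
  • {3,10,11}:  v_{3} + v_{10} + v_{11} = v_{4} + v_{7} — sig = (3;(1,1))
  • {2,6,10}:  v_{2} + v_{6} + v_{10} = v_{4} + 2·v_{5} — sig = (3;(1,2))
  • {2,9,10,11}:  v_{2} + v_{9} + v_{10} + v_{11} = 0 — sig = (4;())
  • {1,2,10,11}:  v_{1} + v_{2} + v_{10} + v_{11} = v_{5} — sig = (4;(1))
  • {1,4,5,11}:  v_{1} + v_{4} + v_{5} + v_{11} = v_{6} — sig = (4;(1))
  • {2,4,7,9}:  v_{2} + v_{4} + v_{7} + v_{9} = v_{3} — sig = (4;(1))

Signatures (|P|; sorted positive RHS coefficients), sorted:
[(2;(1)), (2;(1)), (2;(1)), (2;(1,1)), (2;(1,1)), (2;(1,1)), (2;(1,1)), (2;(1,1,1)), (2;(1,1,1,1)), (2;(1,1,2)), (2;(1,2)), (3;()), (3;(1,1)), (3;(1,2)), (4;()), (4;(1)), (4;(1)), (4;(1))]


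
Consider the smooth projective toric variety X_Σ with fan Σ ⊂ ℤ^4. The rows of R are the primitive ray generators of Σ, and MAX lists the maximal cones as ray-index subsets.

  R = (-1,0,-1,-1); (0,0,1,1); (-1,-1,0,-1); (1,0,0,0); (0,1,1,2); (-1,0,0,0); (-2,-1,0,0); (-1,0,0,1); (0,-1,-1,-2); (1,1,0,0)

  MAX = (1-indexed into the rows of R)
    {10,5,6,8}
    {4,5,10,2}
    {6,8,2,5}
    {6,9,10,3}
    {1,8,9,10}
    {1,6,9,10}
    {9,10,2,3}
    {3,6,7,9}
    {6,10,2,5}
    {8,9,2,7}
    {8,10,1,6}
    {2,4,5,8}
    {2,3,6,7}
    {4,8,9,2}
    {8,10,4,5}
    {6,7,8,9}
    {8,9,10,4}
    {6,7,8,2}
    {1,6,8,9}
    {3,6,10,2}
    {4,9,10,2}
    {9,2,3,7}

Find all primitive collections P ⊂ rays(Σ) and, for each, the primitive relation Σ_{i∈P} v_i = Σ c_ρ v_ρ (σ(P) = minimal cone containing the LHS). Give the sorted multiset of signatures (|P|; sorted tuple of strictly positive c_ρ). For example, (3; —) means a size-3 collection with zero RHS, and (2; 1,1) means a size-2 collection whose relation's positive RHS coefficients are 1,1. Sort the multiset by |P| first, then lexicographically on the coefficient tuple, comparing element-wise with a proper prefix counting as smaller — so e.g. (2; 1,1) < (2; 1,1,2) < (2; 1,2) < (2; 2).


The 16 primitive collections of Σ (r=10, n=4):

  {4,6}:  v_{4} + v_{6} = 0 ; sig = (2; —)
  {5,9}:  v_{5} + v_{9} = 0 ; sig = (2; —)
  {1,2}:  v_{1} + v_{2} = v_{6} ; sig = (2; 1)
  {3,8}:  v_{3} + v_{8} = v_{7} ; sig = (2; 1)
  {7,10}:  v_{7} + v_{10} = v_{6} ; sig = (2; 1)
  {3,4}:  v_{3} + v_{4} = v_{2} + v_{9} ; sig = (2; 1,1)
  {3,5}:  v_{3} + v_{5} = v_{2} + v_{6} ; sig = (2; 1,1)
  {1,4}:  v_{1} + v_{4} = v_{8} + v_{9} + v_{10} ; sig = (2; 1,1,1)
  {1,5}:  v_{1} + v_{5} = v_{6} + v_{8} + v_{10} ; sig = (2; 1,1,1)
  {4,7}:  v_{4} + v_{7} = v_{2} + v_{8} + v_{9} ; sig = (2; 1,1,1)
  {5,7}:  v_{5} + v_{7} = v_{2} + v_{6} + v_{8} ; sig = (2; 1,1,1)
  {1,7}:  v_{1} + v_{7} = 2·v_{6} + v_{8} + v_{9} ; sig = (2; 1,1,2)
  {1,3}:  v_{1} + v_{3} = 2·v_{6} + v_{9} ; sig = (2; 1,2)
  {2,6,9}:  v_{2} + v_{6} + v_{9} = v_{3} ; sig = (3; 1)
  {2,8,10}:  v_{2} + v_{8} + v_{10} = v_{5} ; sig = (3; 1)
  {6,8,9,10}:  v_{6} + v_{8} + v_{9} + v_{10} = v_{1} ; sig = (4; 1)

Hence PRS(X_Σ) =
[(2; —), (2; —), (2; 1), (2; 1), (2; 1), (2; 1,1), (2; 1,1), (2; 1,1,1), (2; 1,1,1), (2; 1,1,1), (2; 1,1,1), (2; 1,1,2), (2; 1,2), (3; 1), (3; 1), (4; 1)]


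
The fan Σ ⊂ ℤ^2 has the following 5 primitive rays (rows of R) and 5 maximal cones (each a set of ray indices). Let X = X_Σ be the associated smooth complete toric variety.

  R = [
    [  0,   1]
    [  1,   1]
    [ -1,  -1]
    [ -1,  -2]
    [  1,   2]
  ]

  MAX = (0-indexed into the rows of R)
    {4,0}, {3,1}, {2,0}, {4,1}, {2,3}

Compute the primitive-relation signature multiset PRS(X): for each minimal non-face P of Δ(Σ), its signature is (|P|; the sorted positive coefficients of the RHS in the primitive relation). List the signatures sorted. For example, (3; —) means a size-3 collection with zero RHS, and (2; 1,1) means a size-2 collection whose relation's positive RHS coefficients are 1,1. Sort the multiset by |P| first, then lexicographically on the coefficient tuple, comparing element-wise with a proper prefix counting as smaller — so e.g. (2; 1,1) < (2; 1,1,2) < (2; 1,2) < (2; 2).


Minimal non-faces — 5 found among 5 rays, 5 max cones:

  P = {1,2}:  v_{1} + v_{2} = 0  ⇒ sig = (2; —)
  P = {3,4}:  v_{3} + v_{4} = 0  ⇒ sig = (2; —)
  P = {0,1}:  v_{0} + v_{1} = v_{4}  ⇒ sig = (2; 1)
  P = {0,3}:  v_{0} + v_{3} = v_{2}  ⇒ sig = (2; 1)
  P = {2,4}:  v_{2} + v_{4} = v_{0}  ⇒ sig = (2; 1)

Hence PRS(X_Σ) =
    |P|=2: 5 collections, coeffs (), (), (1), (1), (1)
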